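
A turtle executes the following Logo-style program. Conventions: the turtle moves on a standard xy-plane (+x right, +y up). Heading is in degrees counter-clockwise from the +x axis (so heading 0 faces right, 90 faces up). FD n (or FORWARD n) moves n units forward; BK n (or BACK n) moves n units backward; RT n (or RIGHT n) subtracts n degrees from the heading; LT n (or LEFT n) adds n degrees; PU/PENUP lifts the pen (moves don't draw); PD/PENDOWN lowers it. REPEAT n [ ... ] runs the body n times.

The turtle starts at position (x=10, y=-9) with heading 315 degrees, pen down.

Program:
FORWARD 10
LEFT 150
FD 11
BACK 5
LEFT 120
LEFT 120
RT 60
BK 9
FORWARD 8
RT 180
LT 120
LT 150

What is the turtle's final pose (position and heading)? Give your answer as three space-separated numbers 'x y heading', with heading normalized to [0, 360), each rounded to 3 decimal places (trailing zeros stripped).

Executing turtle program step by step:
Start: pos=(10,-9), heading=315, pen down
FD 10: (10,-9) -> (17.071,-16.071) [heading=315, draw]
LT 150: heading 315 -> 105
FD 11: (17.071,-16.071) -> (14.224,-5.446) [heading=105, draw]
BK 5: (14.224,-5.446) -> (15.518,-10.276) [heading=105, draw]
LT 120: heading 105 -> 225
LT 120: heading 225 -> 345
RT 60: heading 345 -> 285
BK 9: (15.518,-10.276) -> (13.189,-1.582) [heading=285, draw]
FD 8: (13.189,-1.582) -> (15.259,-9.31) [heading=285, draw]
RT 180: heading 285 -> 105
LT 120: heading 105 -> 225
LT 150: heading 225 -> 15
Final: pos=(15.259,-9.31), heading=15, 5 segment(s) drawn

Answer: 15.259 -9.31 15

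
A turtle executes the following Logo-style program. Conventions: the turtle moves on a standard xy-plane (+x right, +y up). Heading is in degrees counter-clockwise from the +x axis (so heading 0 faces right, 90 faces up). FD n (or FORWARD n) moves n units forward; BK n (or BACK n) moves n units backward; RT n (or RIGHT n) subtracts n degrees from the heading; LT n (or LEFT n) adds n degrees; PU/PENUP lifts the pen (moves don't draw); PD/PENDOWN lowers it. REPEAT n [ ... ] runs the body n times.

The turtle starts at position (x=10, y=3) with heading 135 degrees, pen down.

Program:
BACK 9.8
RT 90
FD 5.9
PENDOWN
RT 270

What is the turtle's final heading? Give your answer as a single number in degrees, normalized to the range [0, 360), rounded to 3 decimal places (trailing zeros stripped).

Answer: 135

Derivation:
Executing turtle program step by step:
Start: pos=(10,3), heading=135, pen down
BK 9.8: (10,3) -> (16.93,-3.93) [heading=135, draw]
RT 90: heading 135 -> 45
FD 5.9: (16.93,-3.93) -> (21.102,0.242) [heading=45, draw]
PD: pen down
RT 270: heading 45 -> 135
Final: pos=(21.102,0.242), heading=135, 2 segment(s) drawn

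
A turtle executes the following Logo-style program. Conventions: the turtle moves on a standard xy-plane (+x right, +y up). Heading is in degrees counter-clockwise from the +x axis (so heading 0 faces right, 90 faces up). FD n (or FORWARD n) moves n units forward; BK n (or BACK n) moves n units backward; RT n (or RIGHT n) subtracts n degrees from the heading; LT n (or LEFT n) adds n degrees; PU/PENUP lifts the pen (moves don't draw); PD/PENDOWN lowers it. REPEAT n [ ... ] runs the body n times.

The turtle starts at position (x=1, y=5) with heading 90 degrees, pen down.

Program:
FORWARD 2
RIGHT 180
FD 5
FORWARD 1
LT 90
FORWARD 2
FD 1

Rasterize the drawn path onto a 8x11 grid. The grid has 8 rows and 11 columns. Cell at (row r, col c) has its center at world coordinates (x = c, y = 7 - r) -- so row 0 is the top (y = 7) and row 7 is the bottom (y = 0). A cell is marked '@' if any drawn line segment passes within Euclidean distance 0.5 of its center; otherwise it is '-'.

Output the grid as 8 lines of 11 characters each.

Segment 0: (1,5) -> (1,7)
Segment 1: (1,7) -> (1,2)
Segment 2: (1,2) -> (1,1)
Segment 3: (1,1) -> (3,1)
Segment 4: (3,1) -> (4,1)

Answer: -@---------
-@---------
-@---------
-@---------
-@---------
-@---------
-@@@@------
-----------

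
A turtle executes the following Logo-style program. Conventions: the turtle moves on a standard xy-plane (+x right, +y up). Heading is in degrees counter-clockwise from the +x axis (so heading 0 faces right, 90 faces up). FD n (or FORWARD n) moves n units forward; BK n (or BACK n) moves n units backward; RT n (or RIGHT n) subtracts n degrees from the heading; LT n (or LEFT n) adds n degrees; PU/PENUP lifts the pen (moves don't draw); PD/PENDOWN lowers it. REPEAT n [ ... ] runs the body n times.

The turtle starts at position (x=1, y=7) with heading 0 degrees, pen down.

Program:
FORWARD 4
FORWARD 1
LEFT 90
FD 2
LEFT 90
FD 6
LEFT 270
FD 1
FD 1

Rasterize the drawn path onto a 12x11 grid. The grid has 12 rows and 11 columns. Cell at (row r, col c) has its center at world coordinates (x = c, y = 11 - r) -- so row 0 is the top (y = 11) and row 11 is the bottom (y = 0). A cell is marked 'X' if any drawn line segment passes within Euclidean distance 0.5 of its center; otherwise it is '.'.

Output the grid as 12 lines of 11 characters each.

Segment 0: (1,7) -> (5,7)
Segment 1: (5,7) -> (6,7)
Segment 2: (6,7) -> (6,9)
Segment 3: (6,9) -> (0,9)
Segment 4: (0,9) -> (0,10)
Segment 5: (0,10) -> (0,11)

Answer: X..........
X..........
XXXXXXX....
......X....
.XXXXXX....
...........
...........
...........
...........
...........
...........
...........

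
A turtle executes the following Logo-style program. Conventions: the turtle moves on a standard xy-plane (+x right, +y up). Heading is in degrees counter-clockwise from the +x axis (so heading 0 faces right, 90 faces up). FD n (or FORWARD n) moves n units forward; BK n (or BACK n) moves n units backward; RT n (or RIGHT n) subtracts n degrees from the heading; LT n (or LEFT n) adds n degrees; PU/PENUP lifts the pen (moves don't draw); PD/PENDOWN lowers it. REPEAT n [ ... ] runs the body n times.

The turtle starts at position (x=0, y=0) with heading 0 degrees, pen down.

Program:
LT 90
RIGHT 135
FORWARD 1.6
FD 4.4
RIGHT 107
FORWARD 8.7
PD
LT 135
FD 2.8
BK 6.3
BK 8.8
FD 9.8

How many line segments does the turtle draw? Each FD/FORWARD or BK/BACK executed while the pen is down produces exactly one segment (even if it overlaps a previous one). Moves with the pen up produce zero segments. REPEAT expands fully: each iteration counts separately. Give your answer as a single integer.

Executing turtle program step by step:
Start: pos=(0,0), heading=0, pen down
LT 90: heading 0 -> 90
RT 135: heading 90 -> 315
FD 1.6: (0,0) -> (1.131,-1.131) [heading=315, draw]
FD 4.4: (1.131,-1.131) -> (4.243,-4.243) [heading=315, draw]
RT 107: heading 315 -> 208
FD 8.7: (4.243,-4.243) -> (-3.439,-8.327) [heading=208, draw]
PD: pen down
LT 135: heading 208 -> 343
FD 2.8: (-3.439,-8.327) -> (-0.761,-9.146) [heading=343, draw]
BK 6.3: (-0.761,-9.146) -> (-6.786,-7.304) [heading=343, draw]
BK 8.8: (-6.786,-7.304) -> (-15.202,-4.731) [heading=343, draw]
FD 9.8: (-15.202,-4.731) -> (-5.83,-7.596) [heading=343, draw]
Final: pos=(-5.83,-7.596), heading=343, 7 segment(s) drawn
Segments drawn: 7

Answer: 7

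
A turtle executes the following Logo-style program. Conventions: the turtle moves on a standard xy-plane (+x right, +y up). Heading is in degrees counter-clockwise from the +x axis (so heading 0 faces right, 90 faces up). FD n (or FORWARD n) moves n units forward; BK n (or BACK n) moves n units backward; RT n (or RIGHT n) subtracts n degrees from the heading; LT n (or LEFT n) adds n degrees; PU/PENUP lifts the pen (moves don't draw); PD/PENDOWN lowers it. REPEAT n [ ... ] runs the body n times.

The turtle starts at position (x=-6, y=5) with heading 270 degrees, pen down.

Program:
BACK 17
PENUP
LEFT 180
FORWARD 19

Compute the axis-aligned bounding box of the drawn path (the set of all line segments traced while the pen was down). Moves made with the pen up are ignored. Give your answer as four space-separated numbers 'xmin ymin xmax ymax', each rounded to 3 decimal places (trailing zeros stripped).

Answer: -6 5 -6 22

Derivation:
Executing turtle program step by step:
Start: pos=(-6,5), heading=270, pen down
BK 17: (-6,5) -> (-6,22) [heading=270, draw]
PU: pen up
LT 180: heading 270 -> 90
FD 19: (-6,22) -> (-6,41) [heading=90, move]
Final: pos=(-6,41), heading=90, 1 segment(s) drawn

Segment endpoints: x in {-6, -6}, y in {5, 22}
xmin=-6, ymin=5, xmax=-6, ymax=22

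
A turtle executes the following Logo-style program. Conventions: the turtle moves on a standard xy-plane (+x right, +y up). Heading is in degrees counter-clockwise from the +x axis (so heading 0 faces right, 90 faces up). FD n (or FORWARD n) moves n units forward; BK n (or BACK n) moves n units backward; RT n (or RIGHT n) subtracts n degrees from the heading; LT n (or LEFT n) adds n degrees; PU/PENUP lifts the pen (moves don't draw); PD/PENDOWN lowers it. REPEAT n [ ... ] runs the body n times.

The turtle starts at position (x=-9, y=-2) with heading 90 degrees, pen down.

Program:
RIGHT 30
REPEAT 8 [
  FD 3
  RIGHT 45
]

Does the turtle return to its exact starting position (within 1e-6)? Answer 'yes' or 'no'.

Executing turtle program step by step:
Start: pos=(-9,-2), heading=90, pen down
RT 30: heading 90 -> 60
REPEAT 8 [
  -- iteration 1/8 --
  FD 3: (-9,-2) -> (-7.5,0.598) [heading=60, draw]
  RT 45: heading 60 -> 15
  -- iteration 2/8 --
  FD 3: (-7.5,0.598) -> (-4.602,1.375) [heading=15, draw]
  RT 45: heading 15 -> 330
  -- iteration 3/8 --
  FD 3: (-4.602,1.375) -> (-2.004,-0.125) [heading=330, draw]
  RT 45: heading 330 -> 285
  -- iteration 4/8 --
  FD 3: (-2.004,-0.125) -> (-1.228,-3.023) [heading=285, draw]
  RT 45: heading 285 -> 240
  -- iteration 5/8 --
  FD 3: (-1.228,-3.023) -> (-2.728,-5.621) [heading=240, draw]
  RT 45: heading 240 -> 195
  -- iteration 6/8 --
  FD 3: (-2.728,-5.621) -> (-5.625,-6.398) [heading=195, draw]
  RT 45: heading 195 -> 150
  -- iteration 7/8 --
  FD 3: (-5.625,-6.398) -> (-8.224,-4.898) [heading=150, draw]
  RT 45: heading 150 -> 105
  -- iteration 8/8 --
  FD 3: (-8.224,-4.898) -> (-9,-2) [heading=105, draw]
  RT 45: heading 105 -> 60
]
Final: pos=(-9,-2), heading=60, 8 segment(s) drawn

Start position: (-9, -2)
Final position: (-9, -2)
Distance = 0; < 1e-6 -> CLOSED

Answer: yes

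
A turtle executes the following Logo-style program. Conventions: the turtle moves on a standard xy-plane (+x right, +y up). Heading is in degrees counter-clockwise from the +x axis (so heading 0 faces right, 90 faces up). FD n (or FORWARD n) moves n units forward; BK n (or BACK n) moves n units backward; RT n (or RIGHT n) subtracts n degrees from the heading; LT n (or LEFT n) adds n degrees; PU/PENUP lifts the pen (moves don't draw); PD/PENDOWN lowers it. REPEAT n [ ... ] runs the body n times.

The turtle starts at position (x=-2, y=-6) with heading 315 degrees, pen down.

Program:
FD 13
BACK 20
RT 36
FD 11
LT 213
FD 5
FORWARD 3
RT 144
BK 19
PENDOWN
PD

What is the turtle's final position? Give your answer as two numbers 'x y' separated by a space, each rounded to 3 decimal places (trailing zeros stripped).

Executing turtle program step by step:
Start: pos=(-2,-6), heading=315, pen down
FD 13: (-2,-6) -> (7.192,-15.192) [heading=315, draw]
BK 20: (7.192,-15.192) -> (-6.95,-1.05) [heading=315, draw]
RT 36: heading 315 -> 279
FD 11: (-6.95,-1.05) -> (-5.229,-11.915) [heading=279, draw]
LT 213: heading 279 -> 132
FD 5: (-5.229,-11.915) -> (-8.575,-8.199) [heading=132, draw]
FD 3: (-8.575,-8.199) -> (-10.582,-5.97) [heading=132, draw]
RT 144: heading 132 -> 348
BK 19: (-10.582,-5.97) -> (-29.167,-2.019) [heading=348, draw]
PD: pen down
PD: pen down
Final: pos=(-29.167,-2.019), heading=348, 6 segment(s) drawn

Answer: -29.167 -2.019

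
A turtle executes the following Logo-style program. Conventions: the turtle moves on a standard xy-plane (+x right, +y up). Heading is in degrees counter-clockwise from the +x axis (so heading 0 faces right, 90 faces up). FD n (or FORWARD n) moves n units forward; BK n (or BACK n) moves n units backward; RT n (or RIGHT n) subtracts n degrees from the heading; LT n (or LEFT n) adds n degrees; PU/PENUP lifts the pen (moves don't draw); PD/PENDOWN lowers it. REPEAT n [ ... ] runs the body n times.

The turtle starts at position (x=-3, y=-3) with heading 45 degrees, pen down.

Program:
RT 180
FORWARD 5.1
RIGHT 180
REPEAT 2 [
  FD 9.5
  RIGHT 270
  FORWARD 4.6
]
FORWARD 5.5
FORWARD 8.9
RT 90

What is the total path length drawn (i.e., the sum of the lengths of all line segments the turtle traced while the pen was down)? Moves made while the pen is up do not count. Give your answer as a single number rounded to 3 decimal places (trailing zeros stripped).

Executing turtle program step by step:
Start: pos=(-3,-3), heading=45, pen down
RT 180: heading 45 -> 225
FD 5.1: (-3,-3) -> (-6.606,-6.606) [heading=225, draw]
RT 180: heading 225 -> 45
REPEAT 2 [
  -- iteration 1/2 --
  FD 9.5: (-6.606,-6.606) -> (0.111,0.111) [heading=45, draw]
  RT 270: heading 45 -> 135
  FD 4.6: (0.111,0.111) -> (-3.141,3.364) [heading=135, draw]
  -- iteration 2/2 --
  FD 9.5: (-3.141,3.364) -> (-9.859,10.081) [heading=135, draw]
  RT 270: heading 135 -> 225
  FD 4.6: (-9.859,10.081) -> (-13.112,6.829) [heading=225, draw]
]
FD 5.5: (-13.112,6.829) -> (-17.001,2.94) [heading=225, draw]
FD 8.9: (-17.001,2.94) -> (-23.294,-3.354) [heading=225, draw]
RT 90: heading 225 -> 135
Final: pos=(-23.294,-3.354), heading=135, 7 segment(s) drawn

Segment lengths:
  seg 1: (-3,-3) -> (-6.606,-6.606), length = 5.1
  seg 2: (-6.606,-6.606) -> (0.111,0.111), length = 9.5
  seg 3: (0.111,0.111) -> (-3.141,3.364), length = 4.6
  seg 4: (-3.141,3.364) -> (-9.859,10.081), length = 9.5
  seg 5: (-9.859,10.081) -> (-13.112,6.829), length = 4.6
  seg 6: (-13.112,6.829) -> (-17.001,2.94), length = 5.5
  seg 7: (-17.001,2.94) -> (-23.294,-3.354), length = 8.9
Total = 47.7

Answer: 47.7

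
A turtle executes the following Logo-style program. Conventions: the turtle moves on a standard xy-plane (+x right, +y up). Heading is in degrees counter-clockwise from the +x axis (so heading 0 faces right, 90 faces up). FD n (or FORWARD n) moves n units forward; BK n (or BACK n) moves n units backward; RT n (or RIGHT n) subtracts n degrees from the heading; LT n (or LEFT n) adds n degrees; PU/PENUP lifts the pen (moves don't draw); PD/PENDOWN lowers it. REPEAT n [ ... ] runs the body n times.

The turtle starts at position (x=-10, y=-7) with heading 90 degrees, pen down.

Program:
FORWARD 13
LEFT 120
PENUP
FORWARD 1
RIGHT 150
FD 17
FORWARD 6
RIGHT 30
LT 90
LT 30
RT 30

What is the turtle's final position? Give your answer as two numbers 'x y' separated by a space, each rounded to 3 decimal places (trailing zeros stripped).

Executing turtle program step by step:
Start: pos=(-10,-7), heading=90, pen down
FD 13: (-10,-7) -> (-10,6) [heading=90, draw]
LT 120: heading 90 -> 210
PU: pen up
FD 1: (-10,6) -> (-10.866,5.5) [heading=210, move]
RT 150: heading 210 -> 60
FD 17: (-10.866,5.5) -> (-2.366,20.222) [heading=60, move]
FD 6: (-2.366,20.222) -> (0.634,25.419) [heading=60, move]
RT 30: heading 60 -> 30
LT 90: heading 30 -> 120
LT 30: heading 120 -> 150
RT 30: heading 150 -> 120
Final: pos=(0.634,25.419), heading=120, 1 segment(s) drawn

Answer: 0.634 25.419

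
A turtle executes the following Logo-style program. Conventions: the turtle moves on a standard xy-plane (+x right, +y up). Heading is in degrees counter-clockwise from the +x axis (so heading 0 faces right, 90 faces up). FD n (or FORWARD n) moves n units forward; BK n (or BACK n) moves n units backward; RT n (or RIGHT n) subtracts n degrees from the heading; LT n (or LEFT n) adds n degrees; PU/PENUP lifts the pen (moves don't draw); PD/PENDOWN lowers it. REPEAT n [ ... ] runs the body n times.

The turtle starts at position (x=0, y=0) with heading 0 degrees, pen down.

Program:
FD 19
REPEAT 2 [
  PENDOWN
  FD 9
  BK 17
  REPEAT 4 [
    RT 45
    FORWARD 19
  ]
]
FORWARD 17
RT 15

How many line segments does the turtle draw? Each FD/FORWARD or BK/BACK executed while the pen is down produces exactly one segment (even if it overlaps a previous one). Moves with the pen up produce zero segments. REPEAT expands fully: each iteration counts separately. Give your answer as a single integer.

Answer: 14

Derivation:
Executing turtle program step by step:
Start: pos=(0,0), heading=0, pen down
FD 19: (0,0) -> (19,0) [heading=0, draw]
REPEAT 2 [
  -- iteration 1/2 --
  PD: pen down
  FD 9: (19,0) -> (28,0) [heading=0, draw]
  BK 17: (28,0) -> (11,0) [heading=0, draw]
  REPEAT 4 [
    -- iteration 1/4 --
    RT 45: heading 0 -> 315
    FD 19: (11,0) -> (24.435,-13.435) [heading=315, draw]
    -- iteration 2/4 --
    RT 45: heading 315 -> 270
    FD 19: (24.435,-13.435) -> (24.435,-32.435) [heading=270, draw]
    -- iteration 3/4 --
    RT 45: heading 270 -> 225
    FD 19: (24.435,-32.435) -> (11,-45.87) [heading=225, draw]
    -- iteration 4/4 --
    RT 45: heading 225 -> 180
    FD 19: (11,-45.87) -> (-8,-45.87) [heading=180, draw]
  ]
  -- iteration 2/2 --
  PD: pen down
  FD 9: (-8,-45.87) -> (-17,-45.87) [heading=180, draw]
  BK 17: (-17,-45.87) -> (0,-45.87) [heading=180, draw]
  REPEAT 4 [
    -- iteration 1/4 --
    RT 45: heading 180 -> 135
    FD 19: (0,-45.87) -> (-13.435,-32.435) [heading=135, draw]
    -- iteration 2/4 --
    RT 45: heading 135 -> 90
    FD 19: (-13.435,-32.435) -> (-13.435,-13.435) [heading=90, draw]
    -- iteration 3/4 --
    RT 45: heading 90 -> 45
    FD 19: (-13.435,-13.435) -> (0,0) [heading=45, draw]
    -- iteration 4/4 --
    RT 45: heading 45 -> 0
    FD 19: (0,0) -> (19,0) [heading=0, draw]
  ]
]
FD 17: (19,0) -> (36,0) [heading=0, draw]
RT 15: heading 0 -> 345
Final: pos=(36,0), heading=345, 14 segment(s) drawn
Segments drawn: 14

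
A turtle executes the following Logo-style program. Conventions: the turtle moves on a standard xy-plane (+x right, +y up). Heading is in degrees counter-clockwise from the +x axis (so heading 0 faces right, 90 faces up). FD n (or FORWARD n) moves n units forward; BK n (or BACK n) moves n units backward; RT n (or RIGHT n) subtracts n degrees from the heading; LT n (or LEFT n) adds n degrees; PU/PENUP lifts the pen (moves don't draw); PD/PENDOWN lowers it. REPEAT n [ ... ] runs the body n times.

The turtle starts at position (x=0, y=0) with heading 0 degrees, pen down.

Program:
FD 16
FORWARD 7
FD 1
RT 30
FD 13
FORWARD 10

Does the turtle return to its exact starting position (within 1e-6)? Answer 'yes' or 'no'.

Answer: no

Derivation:
Executing turtle program step by step:
Start: pos=(0,0), heading=0, pen down
FD 16: (0,0) -> (16,0) [heading=0, draw]
FD 7: (16,0) -> (23,0) [heading=0, draw]
FD 1: (23,0) -> (24,0) [heading=0, draw]
RT 30: heading 0 -> 330
FD 13: (24,0) -> (35.258,-6.5) [heading=330, draw]
FD 10: (35.258,-6.5) -> (43.919,-11.5) [heading=330, draw]
Final: pos=(43.919,-11.5), heading=330, 5 segment(s) drawn

Start position: (0, 0)
Final position: (43.919, -11.5)
Distance = 45.399; >= 1e-6 -> NOT closed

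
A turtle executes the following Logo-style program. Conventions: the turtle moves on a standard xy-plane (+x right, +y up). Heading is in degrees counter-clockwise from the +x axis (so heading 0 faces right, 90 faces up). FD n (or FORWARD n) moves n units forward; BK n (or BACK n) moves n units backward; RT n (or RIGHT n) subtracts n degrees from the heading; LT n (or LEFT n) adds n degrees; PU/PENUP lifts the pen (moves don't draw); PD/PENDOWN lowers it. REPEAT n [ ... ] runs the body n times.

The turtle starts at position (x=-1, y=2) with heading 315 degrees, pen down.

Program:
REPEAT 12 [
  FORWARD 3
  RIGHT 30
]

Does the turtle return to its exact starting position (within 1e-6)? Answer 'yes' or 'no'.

Executing turtle program step by step:
Start: pos=(-1,2), heading=315, pen down
REPEAT 12 [
  -- iteration 1/12 --
  FD 3: (-1,2) -> (1.121,-0.121) [heading=315, draw]
  RT 30: heading 315 -> 285
  -- iteration 2/12 --
  FD 3: (1.121,-0.121) -> (1.898,-3.019) [heading=285, draw]
  RT 30: heading 285 -> 255
  -- iteration 3/12 --
  FD 3: (1.898,-3.019) -> (1.121,-5.917) [heading=255, draw]
  RT 30: heading 255 -> 225
  -- iteration 4/12 --
  FD 3: (1.121,-5.917) -> (-1,-8.038) [heading=225, draw]
  RT 30: heading 225 -> 195
  -- iteration 5/12 --
  FD 3: (-1,-8.038) -> (-3.898,-8.815) [heading=195, draw]
  RT 30: heading 195 -> 165
  -- iteration 6/12 --
  FD 3: (-3.898,-8.815) -> (-6.796,-8.038) [heading=165, draw]
  RT 30: heading 165 -> 135
  -- iteration 7/12 --
  FD 3: (-6.796,-8.038) -> (-8.917,-5.917) [heading=135, draw]
  RT 30: heading 135 -> 105
  -- iteration 8/12 --
  FD 3: (-8.917,-5.917) -> (-9.693,-3.019) [heading=105, draw]
  RT 30: heading 105 -> 75
  -- iteration 9/12 --
  FD 3: (-9.693,-3.019) -> (-8.917,-0.121) [heading=75, draw]
  RT 30: heading 75 -> 45
  -- iteration 10/12 --
  FD 3: (-8.917,-0.121) -> (-6.796,2) [heading=45, draw]
  RT 30: heading 45 -> 15
  -- iteration 11/12 --
  FD 3: (-6.796,2) -> (-3.898,2.776) [heading=15, draw]
  RT 30: heading 15 -> 345
  -- iteration 12/12 --
  FD 3: (-3.898,2.776) -> (-1,2) [heading=345, draw]
  RT 30: heading 345 -> 315
]
Final: pos=(-1,2), heading=315, 12 segment(s) drawn

Start position: (-1, 2)
Final position: (-1, 2)
Distance = 0; < 1e-6 -> CLOSED

Answer: yes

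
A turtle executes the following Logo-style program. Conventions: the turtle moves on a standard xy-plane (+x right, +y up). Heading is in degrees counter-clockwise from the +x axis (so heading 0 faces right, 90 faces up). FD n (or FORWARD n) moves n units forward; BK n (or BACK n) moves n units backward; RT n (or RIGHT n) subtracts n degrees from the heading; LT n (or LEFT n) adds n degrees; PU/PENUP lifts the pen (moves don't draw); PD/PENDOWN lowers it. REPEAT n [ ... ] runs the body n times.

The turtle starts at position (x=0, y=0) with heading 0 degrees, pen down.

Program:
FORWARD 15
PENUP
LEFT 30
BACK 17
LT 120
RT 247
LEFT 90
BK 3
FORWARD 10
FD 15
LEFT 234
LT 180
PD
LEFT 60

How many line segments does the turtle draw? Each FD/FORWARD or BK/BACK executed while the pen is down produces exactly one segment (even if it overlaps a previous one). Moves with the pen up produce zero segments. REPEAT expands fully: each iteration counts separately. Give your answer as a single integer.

Executing turtle program step by step:
Start: pos=(0,0), heading=0, pen down
FD 15: (0,0) -> (15,0) [heading=0, draw]
PU: pen up
LT 30: heading 0 -> 30
BK 17: (15,0) -> (0.278,-8.5) [heading=30, move]
LT 120: heading 30 -> 150
RT 247: heading 150 -> 263
LT 90: heading 263 -> 353
BK 3: (0.278,-8.5) -> (-2.7,-8.134) [heading=353, move]
FD 10: (-2.7,-8.134) -> (7.225,-9.353) [heading=353, move]
FD 15: (7.225,-9.353) -> (22.114,-11.181) [heading=353, move]
LT 234: heading 353 -> 227
LT 180: heading 227 -> 47
PD: pen down
LT 60: heading 47 -> 107
Final: pos=(22.114,-11.181), heading=107, 1 segment(s) drawn
Segments drawn: 1

Answer: 1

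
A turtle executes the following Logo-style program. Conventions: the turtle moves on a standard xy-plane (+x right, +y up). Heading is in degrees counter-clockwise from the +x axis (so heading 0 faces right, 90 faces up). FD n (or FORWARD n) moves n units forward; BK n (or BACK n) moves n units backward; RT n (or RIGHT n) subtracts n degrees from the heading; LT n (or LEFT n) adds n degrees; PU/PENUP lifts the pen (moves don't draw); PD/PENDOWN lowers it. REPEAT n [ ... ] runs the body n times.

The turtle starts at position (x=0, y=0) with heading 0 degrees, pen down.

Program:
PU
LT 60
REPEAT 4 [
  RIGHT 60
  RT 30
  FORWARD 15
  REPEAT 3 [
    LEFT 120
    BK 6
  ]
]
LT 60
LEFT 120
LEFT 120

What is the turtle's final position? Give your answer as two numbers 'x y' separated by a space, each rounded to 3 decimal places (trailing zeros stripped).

Answer: 0 0

Derivation:
Executing turtle program step by step:
Start: pos=(0,0), heading=0, pen down
PU: pen up
LT 60: heading 0 -> 60
REPEAT 4 [
  -- iteration 1/4 --
  RT 60: heading 60 -> 0
  RT 30: heading 0 -> 330
  FD 15: (0,0) -> (12.99,-7.5) [heading=330, move]
  REPEAT 3 [
    -- iteration 1/3 --
    LT 120: heading 330 -> 90
    BK 6: (12.99,-7.5) -> (12.99,-13.5) [heading=90, move]
    -- iteration 2/3 --
    LT 120: heading 90 -> 210
    BK 6: (12.99,-13.5) -> (18.187,-10.5) [heading=210, move]
    -- iteration 3/3 --
    LT 120: heading 210 -> 330
    BK 6: (18.187,-10.5) -> (12.99,-7.5) [heading=330, move]
  ]
  -- iteration 2/4 --
  RT 60: heading 330 -> 270
  RT 30: heading 270 -> 240
  FD 15: (12.99,-7.5) -> (5.49,-20.49) [heading=240, move]
  REPEAT 3 [
    -- iteration 1/3 --
    LT 120: heading 240 -> 0
    BK 6: (5.49,-20.49) -> (-0.51,-20.49) [heading=0, move]
    -- iteration 2/3 --
    LT 120: heading 0 -> 120
    BK 6: (-0.51,-20.49) -> (2.49,-25.687) [heading=120, move]
    -- iteration 3/3 --
    LT 120: heading 120 -> 240
    BK 6: (2.49,-25.687) -> (5.49,-20.49) [heading=240, move]
  ]
  -- iteration 3/4 --
  RT 60: heading 240 -> 180
  RT 30: heading 180 -> 150
  FD 15: (5.49,-20.49) -> (-7.5,-12.99) [heading=150, move]
  REPEAT 3 [
    -- iteration 1/3 --
    LT 120: heading 150 -> 270
    BK 6: (-7.5,-12.99) -> (-7.5,-6.99) [heading=270, move]
    -- iteration 2/3 --
    LT 120: heading 270 -> 30
    BK 6: (-7.5,-6.99) -> (-12.696,-9.99) [heading=30, move]
    -- iteration 3/3 --
    LT 120: heading 30 -> 150
    BK 6: (-12.696,-9.99) -> (-7.5,-12.99) [heading=150, move]
  ]
  -- iteration 4/4 --
  RT 60: heading 150 -> 90
  RT 30: heading 90 -> 60
  FD 15: (-7.5,-12.99) -> (0,0) [heading=60, move]
  REPEAT 3 [
    -- iteration 1/3 --
    LT 120: heading 60 -> 180
    BK 6: (0,0) -> (6,0) [heading=180, move]
    -- iteration 2/3 --
    LT 120: heading 180 -> 300
    BK 6: (6,0) -> (3,5.196) [heading=300, move]
    -- iteration 3/3 --
    LT 120: heading 300 -> 60
    BK 6: (3,5.196) -> (0,0) [heading=60, move]
  ]
]
LT 60: heading 60 -> 120
LT 120: heading 120 -> 240
LT 120: heading 240 -> 0
Final: pos=(0,0), heading=0, 0 segment(s) drawn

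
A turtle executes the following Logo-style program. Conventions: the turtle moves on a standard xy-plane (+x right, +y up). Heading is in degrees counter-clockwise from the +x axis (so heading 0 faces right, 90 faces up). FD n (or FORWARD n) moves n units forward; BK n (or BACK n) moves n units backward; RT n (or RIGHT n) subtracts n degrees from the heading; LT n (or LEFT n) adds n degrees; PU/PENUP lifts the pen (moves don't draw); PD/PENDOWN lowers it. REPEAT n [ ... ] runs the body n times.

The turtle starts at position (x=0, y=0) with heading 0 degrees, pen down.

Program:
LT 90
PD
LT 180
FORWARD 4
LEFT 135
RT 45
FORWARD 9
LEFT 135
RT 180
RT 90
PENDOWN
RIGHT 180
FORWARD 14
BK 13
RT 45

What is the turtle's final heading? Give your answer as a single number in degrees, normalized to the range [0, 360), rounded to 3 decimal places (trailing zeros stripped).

Answer: 0

Derivation:
Executing turtle program step by step:
Start: pos=(0,0), heading=0, pen down
LT 90: heading 0 -> 90
PD: pen down
LT 180: heading 90 -> 270
FD 4: (0,0) -> (0,-4) [heading=270, draw]
LT 135: heading 270 -> 45
RT 45: heading 45 -> 0
FD 9: (0,-4) -> (9,-4) [heading=0, draw]
LT 135: heading 0 -> 135
RT 180: heading 135 -> 315
RT 90: heading 315 -> 225
PD: pen down
RT 180: heading 225 -> 45
FD 14: (9,-4) -> (18.899,5.899) [heading=45, draw]
BK 13: (18.899,5.899) -> (9.707,-3.293) [heading=45, draw]
RT 45: heading 45 -> 0
Final: pos=(9.707,-3.293), heading=0, 4 segment(s) drawn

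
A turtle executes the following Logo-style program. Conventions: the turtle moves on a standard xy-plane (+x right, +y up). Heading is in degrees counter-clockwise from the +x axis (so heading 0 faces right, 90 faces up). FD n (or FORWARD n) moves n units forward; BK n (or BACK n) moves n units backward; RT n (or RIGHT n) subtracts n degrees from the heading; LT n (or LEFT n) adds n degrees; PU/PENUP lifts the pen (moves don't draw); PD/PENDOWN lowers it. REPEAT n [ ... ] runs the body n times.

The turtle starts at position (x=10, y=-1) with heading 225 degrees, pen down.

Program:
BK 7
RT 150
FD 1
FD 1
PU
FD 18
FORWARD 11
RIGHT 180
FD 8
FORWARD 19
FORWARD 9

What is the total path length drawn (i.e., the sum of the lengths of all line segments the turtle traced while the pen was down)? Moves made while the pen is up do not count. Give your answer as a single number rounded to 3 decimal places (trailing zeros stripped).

Executing turtle program step by step:
Start: pos=(10,-1), heading=225, pen down
BK 7: (10,-1) -> (14.95,3.95) [heading=225, draw]
RT 150: heading 225 -> 75
FD 1: (14.95,3.95) -> (15.209,4.916) [heading=75, draw]
FD 1: (15.209,4.916) -> (15.467,5.882) [heading=75, draw]
PU: pen up
FD 18: (15.467,5.882) -> (20.126,23.268) [heading=75, move]
FD 11: (20.126,23.268) -> (22.973,33.893) [heading=75, move]
RT 180: heading 75 -> 255
FD 8: (22.973,33.893) -> (20.903,26.166) [heading=255, move]
FD 19: (20.903,26.166) -> (15.985,7.813) [heading=255, move]
FD 9: (15.985,7.813) -> (13.656,-0.88) [heading=255, move]
Final: pos=(13.656,-0.88), heading=255, 3 segment(s) drawn

Segment lengths:
  seg 1: (10,-1) -> (14.95,3.95), length = 7
  seg 2: (14.95,3.95) -> (15.209,4.916), length = 1
  seg 3: (15.209,4.916) -> (15.467,5.882), length = 1
Total = 9

Answer: 9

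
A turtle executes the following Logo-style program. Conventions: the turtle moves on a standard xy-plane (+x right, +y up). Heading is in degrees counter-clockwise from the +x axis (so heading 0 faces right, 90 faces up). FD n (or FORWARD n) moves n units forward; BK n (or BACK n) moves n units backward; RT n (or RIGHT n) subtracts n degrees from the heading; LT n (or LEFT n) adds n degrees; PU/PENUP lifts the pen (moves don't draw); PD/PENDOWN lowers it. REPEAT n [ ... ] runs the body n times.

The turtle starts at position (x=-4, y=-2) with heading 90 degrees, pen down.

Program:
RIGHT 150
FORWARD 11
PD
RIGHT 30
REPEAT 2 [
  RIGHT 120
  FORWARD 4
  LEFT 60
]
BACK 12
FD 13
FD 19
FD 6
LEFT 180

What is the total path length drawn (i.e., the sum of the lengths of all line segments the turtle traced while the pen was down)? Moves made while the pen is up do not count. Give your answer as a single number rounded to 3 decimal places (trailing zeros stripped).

Answer: 69

Derivation:
Executing turtle program step by step:
Start: pos=(-4,-2), heading=90, pen down
RT 150: heading 90 -> 300
FD 11: (-4,-2) -> (1.5,-11.526) [heading=300, draw]
PD: pen down
RT 30: heading 300 -> 270
REPEAT 2 [
  -- iteration 1/2 --
  RT 120: heading 270 -> 150
  FD 4: (1.5,-11.526) -> (-1.964,-9.526) [heading=150, draw]
  LT 60: heading 150 -> 210
  -- iteration 2/2 --
  RT 120: heading 210 -> 90
  FD 4: (-1.964,-9.526) -> (-1.964,-5.526) [heading=90, draw]
  LT 60: heading 90 -> 150
]
BK 12: (-1.964,-5.526) -> (8.428,-11.526) [heading=150, draw]
FD 13: (8.428,-11.526) -> (-2.83,-5.026) [heading=150, draw]
FD 19: (-2.83,-5.026) -> (-19.285,4.474) [heading=150, draw]
FD 6: (-19.285,4.474) -> (-24.481,7.474) [heading=150, draw]
LT 180: heading 150 -> 330
Final: pos=(-24.481,7.474), heading=330, 7 segment(s) drawn

Segment lengths:
  seg 1: (-4,-2) -> (1.5,-11.526), length = 11
  seg 2: (1.5,-11.526) -> (-1.964,-9.526), length = 4
  seg 3: (-1.964,-9.526) -> (-1.964,-5.526), length = 4
  seg 4: (-1.964,-5.526) -> (8.428,-11.526), length = 12
  seg 5: (8.428,-11.526) -> (-2.83,-5.026), length = 13
  seg 6: (-2.83,-5.026) -> (-19.285,4.474), length = 19
  seg 7: (-19.285,4.474) -> (-24.481,7.474), length = 6
Total = 69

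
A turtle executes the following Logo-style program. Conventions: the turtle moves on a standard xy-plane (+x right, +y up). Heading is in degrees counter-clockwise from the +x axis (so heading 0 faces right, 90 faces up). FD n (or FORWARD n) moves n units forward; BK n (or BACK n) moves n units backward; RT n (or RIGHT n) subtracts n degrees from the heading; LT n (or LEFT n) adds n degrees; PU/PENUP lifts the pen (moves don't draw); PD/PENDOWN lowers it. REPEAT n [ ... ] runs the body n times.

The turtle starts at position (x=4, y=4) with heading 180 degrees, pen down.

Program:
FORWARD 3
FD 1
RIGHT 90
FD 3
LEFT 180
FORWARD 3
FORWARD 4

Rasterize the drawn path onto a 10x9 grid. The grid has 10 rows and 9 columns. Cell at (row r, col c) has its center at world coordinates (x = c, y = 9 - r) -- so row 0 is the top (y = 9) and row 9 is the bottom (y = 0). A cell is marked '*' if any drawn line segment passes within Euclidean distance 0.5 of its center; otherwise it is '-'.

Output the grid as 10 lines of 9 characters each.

Answer: ---------
---------
*--------
*--------
*--------
*****----
*--------
*--------
*--------
*--------

Derivation:
Segment 0: (4,4) -> (1,4)
Segment 1: (1,4) -> (0,4)
Segment 2: (0,4) -> (0,7)
Segment 3: (0,7) -> (-0,4)
Segment 4: (-0,4) -> (-0,0)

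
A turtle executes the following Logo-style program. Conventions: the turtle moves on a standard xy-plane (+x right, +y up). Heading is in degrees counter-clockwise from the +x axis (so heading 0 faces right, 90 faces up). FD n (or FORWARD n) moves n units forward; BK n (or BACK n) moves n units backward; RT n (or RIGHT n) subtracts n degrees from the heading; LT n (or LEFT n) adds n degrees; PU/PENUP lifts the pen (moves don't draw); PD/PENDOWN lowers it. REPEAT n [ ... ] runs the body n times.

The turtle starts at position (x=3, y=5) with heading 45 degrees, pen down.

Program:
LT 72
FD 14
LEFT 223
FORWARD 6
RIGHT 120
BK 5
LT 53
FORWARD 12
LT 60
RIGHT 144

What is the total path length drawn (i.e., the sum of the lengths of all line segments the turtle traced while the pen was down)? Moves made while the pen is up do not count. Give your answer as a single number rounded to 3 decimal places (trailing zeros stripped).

Answer: 37

Derivation:
Executing turtle program step by step:
Start: pos=(3,5), heading=45, pen down
LT 72: heading 45 -> 117
FD 14: (3,5) -> (-3.356,17.474) [heading=117, draw]
LT 223: heading 117 -> 340
FD 6: (-3.356,17.474) -> (2.282,15.422) [heading=340, draw]
RT 120: heading 340 -> 220
BK 5: (2.282,15.422) -> (6.113,18.636) [heading=220, draw]
LT 53: heading 220 -> 273
FD 12: (6.113,18.636) -> (6.741,6.652) [heading=273, draw]
LT 60: heading 273 -> 333
RT 144: heading 333 -> 189
Final: pos=(6.741,6.652), heading=189, 4 segment(s) drawn

Segment lengths:
  seg 1: (3,5) -> (-3.356,17.474), length = 14
  seg 2: (-3.356,17.474) -> (2.282,15.422), length = 6
  seg 3: (2.282,15.422) -> (6.113,18.636), length = 5
  seg 4: (6.113,18.636) -> (6.741,6.652), length = 12
Total = 37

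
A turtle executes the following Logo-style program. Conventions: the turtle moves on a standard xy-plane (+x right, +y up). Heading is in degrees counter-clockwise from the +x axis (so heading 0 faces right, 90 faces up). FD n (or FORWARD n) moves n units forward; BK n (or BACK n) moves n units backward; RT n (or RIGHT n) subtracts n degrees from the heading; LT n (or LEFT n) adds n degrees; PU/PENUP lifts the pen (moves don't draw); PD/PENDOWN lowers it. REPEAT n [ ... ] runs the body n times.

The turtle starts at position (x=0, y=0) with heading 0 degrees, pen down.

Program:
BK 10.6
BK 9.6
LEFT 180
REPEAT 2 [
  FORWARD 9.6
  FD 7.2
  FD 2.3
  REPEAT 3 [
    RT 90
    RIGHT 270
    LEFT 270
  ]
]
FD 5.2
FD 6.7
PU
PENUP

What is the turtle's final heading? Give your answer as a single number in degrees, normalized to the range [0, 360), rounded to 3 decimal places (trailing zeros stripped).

Answer: 0

Derivation:
Executing turtle program step by step:
Start: pos=(0,0), heading=0, pen down
BK 10.6: (0,0) -> (-10.6,0) [heading=0, draw]
BK 9.6: (-10.6,0) -> (-20.2,0) [heading=0, draw]
LT 180: heading 0 -> 180
REPEAT 2 [
  -- iteration 1/2 --
  FD 9.6: (-20.2,0) -> (-29.8,0) [heading=180, draw]
  FD 7.2: (-29.8,0) -> (-37,0) [heading=180, draw]
  FD 2.3: (-37,0) -> (-39.3,0) [heading=180, draw]
  REPEAT 3 [
    -- iteration 1/3 --
    RT 90: heading 180 -> 90
    RT 270: heading 90 -> 180
    LT 270: heading 180 -> 90
    -- iteration 2/3 --
    RT 90: heading 90 -> 0
    RT 270: heading 0 -> 90
    LT 270: heading 90 -> 0
    -- iteration 3/3 --
    RT 90: heading 0 -> 270
    RT 270: heading 270 -> 0
    LT 270: heading 0 -> 270
  ]
  -- iteration 2/2 --
  FD 9.6: (-39.3,0) -> (-39.3,-9.6) [heading=270, draw]
  FD 7.2: (-39.3,-9.6) -> (-39.3,-16.8) [heading=270, draw]
  FD 2.3: (-39.3,-16.8) -> (-39.3,-19.1) [heading=270, draw]
  REPEAT 3 [
    -- iteration 1/3 --
    RT 90: heading 270 -> 180
    RT 270: heading 180 -> 270
    LT 270: heading 270 -> 180
    -- iteration 2/3 --
    RT 90: heading 180 -> 90
    RT 270: heading 90 -> 180
    LT 270: heading 180 -> 90
    -- iteration 3/3 --
    RT 90: heading 90 -> 0
    RT 270: heading 0 -> 90
    LT 270: heading 90 -> 0
  ]
]
FD 5.2: (-39.3,-19.1) -> (-34.1,-19.1) [heading=0, draw]
FD 6.7: (-34.1,-19.1) -> (-27.4,-19.1) [heading=0, draw]
PU: pen up
PU: pen up
Final: pos=(-27.4,-19.1), heading=0, 10 segment(s) drawn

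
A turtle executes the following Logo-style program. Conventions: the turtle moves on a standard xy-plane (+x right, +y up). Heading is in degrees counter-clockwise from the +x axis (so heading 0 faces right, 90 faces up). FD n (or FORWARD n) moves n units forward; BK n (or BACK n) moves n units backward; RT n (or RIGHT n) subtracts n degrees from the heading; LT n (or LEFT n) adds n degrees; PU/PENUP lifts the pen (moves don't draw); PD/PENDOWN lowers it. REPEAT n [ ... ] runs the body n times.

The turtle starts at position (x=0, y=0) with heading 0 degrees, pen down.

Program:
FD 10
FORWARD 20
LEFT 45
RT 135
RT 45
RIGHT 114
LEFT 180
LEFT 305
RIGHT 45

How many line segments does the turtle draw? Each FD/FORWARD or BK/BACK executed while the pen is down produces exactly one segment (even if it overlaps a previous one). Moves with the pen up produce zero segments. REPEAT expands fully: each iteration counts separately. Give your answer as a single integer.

Answer: 2

Derivation:
Executing turtle program step by step:
Start: pos=(0,0), heading=0, pen down
FD 10: (0,0) -> (10,0) [heading=0, draw]
FD 20: (10,0) -> (30,0) [heading=0, draw]
LT 45: heading 0 -> 45
RT 135: heading 45 -> 270
RT 45: heading 270 -> 225
RT 114: heading 225 -> 111
LT 180: heading 111 -> 291
LT 305: heading 291 -> 236
RT 45: heading 236 -> 191
Final: pos=(30,0), heading=191, 2 segment(s) drawn
Segments drawn: 2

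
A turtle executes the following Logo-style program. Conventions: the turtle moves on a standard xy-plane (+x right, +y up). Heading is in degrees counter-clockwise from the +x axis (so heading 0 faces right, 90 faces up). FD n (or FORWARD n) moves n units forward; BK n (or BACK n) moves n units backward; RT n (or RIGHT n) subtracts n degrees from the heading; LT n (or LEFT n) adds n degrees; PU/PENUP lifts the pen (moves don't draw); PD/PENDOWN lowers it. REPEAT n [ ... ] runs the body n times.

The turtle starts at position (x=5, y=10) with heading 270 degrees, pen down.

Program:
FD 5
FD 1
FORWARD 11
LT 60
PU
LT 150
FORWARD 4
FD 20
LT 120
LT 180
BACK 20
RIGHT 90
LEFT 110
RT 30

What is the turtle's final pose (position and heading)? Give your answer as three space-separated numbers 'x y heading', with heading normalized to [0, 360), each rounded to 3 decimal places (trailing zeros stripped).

Executing turtle program step by step:
Start: pos=(5,10), heading=270, pen down
FD 5: (5,10) -> (5,5) [heading=270, draw]
FD 1: (5,5) -> (5,4) [heading=270, draw]
FD 11: (5,4) -> (5,-7) [heading=270, draw]
LT 60: heading 270 -> 330
PU: pen up
LT 150: heading 330 -> 120
FD 4: (5,-7) -> (3,-3.536) [heading=120, move]
FD 20: (3,-3.536) -> (-7,13.785) [heading=120, move]
LT 120: heading 120 -> 240
LT 180: heading 240 -> 60
BK 20: (-7,13.785) -> (-17,-3.536) [heading=60, move]
RT 90: heading 60 -> 330
LT 110: heading 330 -> 80
RT 30: heading 80 -> 50
Final: pos=(-17,-3.536), heading=50, 3 segment(s) drawn

Answer: -17 -3.536 50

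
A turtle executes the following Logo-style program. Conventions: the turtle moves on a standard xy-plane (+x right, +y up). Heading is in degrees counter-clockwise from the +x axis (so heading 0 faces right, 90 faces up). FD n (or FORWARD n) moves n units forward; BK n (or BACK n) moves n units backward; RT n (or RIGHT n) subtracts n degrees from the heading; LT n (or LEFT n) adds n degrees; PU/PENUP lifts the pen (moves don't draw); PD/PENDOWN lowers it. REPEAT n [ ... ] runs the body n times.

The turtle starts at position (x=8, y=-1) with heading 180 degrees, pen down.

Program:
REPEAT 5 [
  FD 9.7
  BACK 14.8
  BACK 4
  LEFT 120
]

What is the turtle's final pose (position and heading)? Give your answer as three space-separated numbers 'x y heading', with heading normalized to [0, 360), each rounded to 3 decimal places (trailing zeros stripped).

Answer: 12.55 6.881 60

Derivation:
Executing turtle program step by step:
Start: pos=(8,-1), heading=180, pen down
REPEAT 5 [
  -- iteration 1/5 --
  FD 9.7: (8,-1) -> (-1.7,-1) [heading=180, draw]
  BK 14.8: (-1.7,-1) -> (13.1,-1) [heading=180, draw]
  BK 4: (13.1,-1) -> (17.1,-1) [heading=180, draw]
  LT 120: heading 180 -> 300
  -- iteration 2/5 --
  FD 9.7: (17.1,-1) -> (21.95,-9.4) [heading=300, draw]
  BK 14.8: (21.95,-9.4) -> (14.55,3.417) [heading=300, draw]
  BK 4: (14.55,3.417) -> (12.55,6.881) [heading=300, draw]
  LT 120: heading 300 -> 60
  -- iteration 3/5 --
  FD 9.7: (12.55,6.881) -> (17.4,15.281) [heading=60, draw]
  BK 14.8: (17.4,15.281) -> (10,2.464) [heading=60, draw]
  BK 4: (10,2.464) -> (8,-1) [heading=60, draw]
  LT 120: heading 60 -> 180
  -- iteration 4/5 --
  FD 9.7: (8,-1) -> (-1.7,-1) [heading=180, draw]
  BK 14.8: (-1.7,-1) -> (13.1,-1) [heading=180, draw]
  BK 4: (13.1,-1) -> (17.1,-1) [heading=180, draw]
  LT 120: heading 180 -> 300
  -- iteration 5/5 --
  FD 9.7: (17.1,-1) -> (21.95,-9.4) [heading=300, draw]
  BK 14.8: (21.95,-9.4) -> (14.55,3.417) [heading=300, draw]
  BK 4: (14.55,3.417) -> (12.55,6.881) [heading=300, draw]
  LT 120: heading 300 -> 60
]
Final: pos=(12.55,6.881), heading=60, 15 segment(s) drawn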